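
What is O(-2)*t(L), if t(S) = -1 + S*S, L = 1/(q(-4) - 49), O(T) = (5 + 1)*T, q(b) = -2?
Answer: 10400/867 ≈ 11.995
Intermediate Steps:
O(T) = 6*T
L = -1/51 (L = 1/(-2 - 49) = 1/(-51) = -1/51 ≈ -0.019608)
t(S) = -1 + S²
O(-2)*t(L) = (6*(-2))*(-1 + (-1/51)²) = -12*(-1 + 1/2601) = -12*(-2600/2601) = 10400/867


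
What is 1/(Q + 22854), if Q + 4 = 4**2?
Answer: 1/22866 ≈ 4.3733e-5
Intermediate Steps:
Q = 12 (Q = -4 + 4**2 = -4 + 16 = 12)
1/(Q + 22854) = 1/(12 + 22854) = 1/22866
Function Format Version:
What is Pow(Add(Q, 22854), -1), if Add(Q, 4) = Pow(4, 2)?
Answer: Rational(1, 22866) ≈ 4.3733e-5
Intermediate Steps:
Q = 12 (Q = Add(-4, Pow(4, 2)) = Add(-4, 16) = 12)
Pow(Add(Q, 22854), -1) = Pow(Add(12, 22854), -1) = Pow(22866, -1) = Rational(1, 22866)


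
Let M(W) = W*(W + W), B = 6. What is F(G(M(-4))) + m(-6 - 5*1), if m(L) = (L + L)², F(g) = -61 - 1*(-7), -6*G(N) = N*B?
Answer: 430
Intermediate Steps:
M(W) = 2*W² (M(W) = W*(2*W) = 2*W²)
G(N) = -N (G(N) = -N*6/6 = -N)
F(g) = -54 (F(g) = -61 + 7 = -54)
m(L) = 4*L² (m(L) = (2*L)² = 4*L²)
F(G(M(-4))) + m(-6 - 5*1) = -54 + 4*(-6 - 5*1)² = -54 + 4*(-6 - 5)² = -54 + 4*(-11)² = -54 + 4*121 = -54 + 484 = 430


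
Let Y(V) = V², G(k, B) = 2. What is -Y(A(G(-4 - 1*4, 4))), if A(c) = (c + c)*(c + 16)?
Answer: -5184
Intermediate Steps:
A(c) = 2*c*(16 + c) (A(c) = (2*c)*(16 + c) = 2*c*(16 + c))
-Y(A(G(-4 - 1*4, 4))) = -(2*2*(16 + 2))² = -(2*2*18)² = -1*72² = -1*5184 = -5184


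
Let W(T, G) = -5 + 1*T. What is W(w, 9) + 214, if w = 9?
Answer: 218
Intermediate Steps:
W(T, G) = -5 + T
W(w, 9) + 214 = (-5 + 9) + 214 = 4 + 214 = 218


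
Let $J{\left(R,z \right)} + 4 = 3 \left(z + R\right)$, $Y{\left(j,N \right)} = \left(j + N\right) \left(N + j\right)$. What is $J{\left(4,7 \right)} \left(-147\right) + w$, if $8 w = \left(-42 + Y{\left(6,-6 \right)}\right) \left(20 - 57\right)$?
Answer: $- \frac{16275}{4} \approx -4068.8$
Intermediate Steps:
$Y{\left(j,N \right)} = \left(N + j\right)^{2}$ ($Y{\left(j,N \right)} = \left(N + j\right) \left(N + j\right) = \left(N + j\right)^{2}$)
$J{\left(R,z \right)} = -4 + 3 R + 3 z$ ($J{\left(R,z \right)} = -4 + 3 \left(z + R\right) = -4 + 3 \left(R + z\right) = -4 + \left(3 R + 3 z\right) = -4 + 3 R + 3 z$)
$w = \frac{777}{4}$ ($w = \frac{\left(-42 + \left(-6 + 6\right)^{2}\right) \left(20 - 57\right)}{8} = \frac{\left(-42 + 0^{2}\right) \left(-37\right)}{8} = \frac{\left(-42 + 0\right) \left(-37\right)}{8} = \frac{\left(-42\right) \left(-37\right)}{8} = \frac{1}{8} \cdot 1554 = \frac{777}{4} \approx 194.25$)
$J{\left(4,7 \right)} \left(-147\right) + w = \left(-4 + 3 \cdot 4 + 3 \cdot 7\right) \left(-147\right) + \frac{777}{4} = \left(-4 + 12 + 21\right) \left(-147\right) + \frac{777}{4} = 29 \left(-147\right) + \frac{777}{4} = -4263 + \frac{777}{4} = - \frac{16275}{4}$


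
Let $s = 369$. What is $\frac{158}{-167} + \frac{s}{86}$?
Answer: $\frac{48035}{14362} \approx 3.3446$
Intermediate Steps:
$\frac{158}{-167} + \frac{s}{86} = \frac{158}{-167} + \frac{369}{86} = 158 \left(- \frac{1}{167}\right) + 369 \cdot \frac{1}{86} = - \frac{158}{167} + \frac{369}{86} = \frac{48035}{14362}$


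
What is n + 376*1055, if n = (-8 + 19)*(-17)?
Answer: 396493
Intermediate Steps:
n = -187 (n = 11*(-17) = -187)
n + 376*1055 = -187 + 376*1055 = -187 + 396680 = 396493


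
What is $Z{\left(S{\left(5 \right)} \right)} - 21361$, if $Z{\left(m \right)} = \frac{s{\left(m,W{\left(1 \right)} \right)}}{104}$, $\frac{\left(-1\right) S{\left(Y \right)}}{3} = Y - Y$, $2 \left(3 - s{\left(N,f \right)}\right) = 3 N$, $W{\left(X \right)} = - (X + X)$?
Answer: $- \frac{2221541}{104} \approx -21361.0$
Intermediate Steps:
$W{\left(X \right)} = - 2 X$
$s{\left(N,f \right)} = 3 - \frac{3 N}{2}$
$S{\left(Y \right)} = 0$ ($S{\left(Y \right)} = - 3 \left(Y - Y\right) = \left(-3\right) 0 = 0$)
$Z{\left(m \right)} = \frac{3}{104} - \frac{3 m}{208}$ ($Z{\left(m \right)} = \frac{3 - \frac{3 m}{2}}{104} = \left(3 - \frac{3 m}{2}\right) \frac{1}{104} = \frac{3}{104} - \frac{3 m}{208}$)
$Z{\left(S{\left(5 \right)} \right)} - 21361 = \left(\frac{3}{104} - 0\right) - 21361 = \left(\frac{3}{104} + 0\right) - 21361 = \frac{3}{104} - 21361 = - \frac{2221541}{104}$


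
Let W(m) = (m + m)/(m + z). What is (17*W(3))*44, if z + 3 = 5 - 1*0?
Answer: 4488/5 ≈ 897.60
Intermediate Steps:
z = 2 (z = -3 + (5 - 1*0) = -3 + (5 + 0) = -3 + 5 = 2)
W(m) = 2*m/(2 + m) (W(m) = (m + m)/(m + 2) = (2*m)/(2 + m) = 2*m/(2 + m))
(17*W(3))*44 = (17*(2*3/(2 + 3)))*44 = (17*(2*3/5))*44 = (17*(2*3*(⅕)))*44 = (17*(6/5))*44 = (102/5)*44 = 4488/5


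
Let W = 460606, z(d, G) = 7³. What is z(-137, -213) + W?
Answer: 460949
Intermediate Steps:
z(d, G) = 343
z(-137, -213) + W = 343 + 460606 = 460949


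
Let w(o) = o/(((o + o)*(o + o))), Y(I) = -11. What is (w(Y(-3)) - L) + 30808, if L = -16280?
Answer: 2071871/44 ≈ 47088.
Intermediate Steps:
w(o) = 1/(4*o) (w(o) = o/(((2*o)*(2*o))) = o/((4*o**2)) = o*(1/(4*o**2)) = 1/(4*o))
(w(Y(-3)) - L) + 30808 = ((1/4)/(-11) - 1*(-16280)) + 30808 = ((1/4)*(-1/11) + 16280) + 30808 = (-1/44 + 16280) + 30808 = 716319/44 + 30808 = 2071871/44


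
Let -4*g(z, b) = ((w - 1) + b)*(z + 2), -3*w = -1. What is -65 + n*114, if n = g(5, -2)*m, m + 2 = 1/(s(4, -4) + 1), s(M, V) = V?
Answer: -3919/3 ≈ -1306.3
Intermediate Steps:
w = ⅓ (w = -⅓*(-1) = ⅓ ≈ 0.33333)
m = -7/3 (m = -2 + 1/(-4 + 1) = -2 + 1/(-3) = -2 - ⅓ = -7/3 ≈ -2.3333)
g(z, b) = -(2 + z)*(-⅔ + b)/4 (g(z, b) = -((⅓ - 1) + b)*(z + 2)/4 = -(-⅔ + b)*(2 + z)/4 = -(2 + z)*(-⅔ + b)/4)
n = -98/9 (n = (⅓ - ½*(-2) + (⅙)*5 - ¼*(-2)*5)*(-7/3) = (⅓ + 1 + ⅚ + 5/2)*(-7/3) = (14/3)*(-7/3) = -98/9 ≈ -10.889)
-65 + n*114 = -65 - 98/9*114 = -65 - 3724/3 = -3919/3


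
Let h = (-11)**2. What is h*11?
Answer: 1331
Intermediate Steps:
h = 121
h*11 = 121*11 = 1331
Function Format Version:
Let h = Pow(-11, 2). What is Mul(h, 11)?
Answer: 1331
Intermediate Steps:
h = 121
Mul(h, 11) = Mul(121, 11) = 1331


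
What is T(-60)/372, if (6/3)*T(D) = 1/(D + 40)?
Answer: -1/14880 ≈ -6.7204e-5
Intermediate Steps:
T(D) = 1/(2*(40 + D)) (T(D) = 1/(2*(D + 40)) = 1/(2*(40 + D)))
T(-60)/372 = (1/(2*(40 - 60)))/372 = ((½)/(-20))*(1/372) = ((½)*(-1/20))*(1/372) = -1/40*1/372 = -1/14880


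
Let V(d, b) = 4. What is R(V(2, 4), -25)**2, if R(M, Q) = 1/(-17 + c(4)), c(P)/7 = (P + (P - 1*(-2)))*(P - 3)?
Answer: 1/2809 ≈ 0.00035600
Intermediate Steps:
c(P) = 7*(-3 + P)*(2 + 2*P) (c(P) = 7*((P + (P - 1*(-2)))*(P - 3)) = 7*((P + (P + 2))*(-3 + P)) = 7*((P + (2 + P))*(-3 + P)) = 7*((2 + 2*P)*(-3 + P)) = 7*((-3 + P)*(2 + 2*P)) = 7*(-3 + P)*(2 + 2*P))
R(M, Q) = 1/53 (R(M, Q) = 1/(-17 + (-42 - 28*4 + 14*4**2)) = 1/(-17 + (-42 - 112 + 14*16)) = 1/(-17 + (-42 - 112 + 224)) = 1/(-17 + 70) = 1/53)
R(V(2, 4), -25)**2 = (1/53)**2 = 1/2809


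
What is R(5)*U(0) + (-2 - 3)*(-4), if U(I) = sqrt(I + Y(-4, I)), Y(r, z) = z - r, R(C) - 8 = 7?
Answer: 50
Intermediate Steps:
R(C) = 15 (R(C) = 8 + 7 = 15)
U(I) = sqrt(4 + 2*I) (U(I) = sqrt(I + (I - 1*(-4))) = sqrt(I + (I + 4)) = sqrt(I + (4 + I)) = sqrt(4 + 2*I))
R(5)*U(0) + (-2 - 3)*(-4) = 15*sqrt(4 + 2*0) + (-2 - 3)*(-4) = 15*sqrt(4 + 0) - 5*(-4) = 15*sqrt(4) + 20 = 15*2 + 20 = 30 + 20 = 50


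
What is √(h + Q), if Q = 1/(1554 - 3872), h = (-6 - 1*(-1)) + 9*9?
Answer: √408355106/2318 ≈ 8.7178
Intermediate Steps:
h = 76 (h = (-6 + 1) + 81 = -5 + 81 = 76)
Q = -1/2318 (Q = 1/(-2318) = -1/2318 ≈ -0.00043141)
√(h + Q) = √(76 - 1/2318) = √(176167/2318) = √408355106/2318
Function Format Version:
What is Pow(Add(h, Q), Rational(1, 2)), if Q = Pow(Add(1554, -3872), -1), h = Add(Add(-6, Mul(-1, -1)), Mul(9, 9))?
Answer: Mul(Rational(1, 2318), Pow(408355106, Rational(1, 2))) ≈ 8.7178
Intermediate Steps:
h = 76 (h = Add(Add(-6, 1), 81) = Add(-5, 81) = 76)
Q = Rational(-1, 2318) (Q = Pow(-2318, -1) = Rational(-1, 2318) ≈ -0.00043141)
Pow(Add(h, Q), Rational(1, 2)) = Pow(Add(76, Rational(-1, 2318)), Rational(1, 2)) = Pow(Rational(176167, 2318), Rational(1, 2)) = Mul(Rational(1, 2318), Pow(408355106, Rational(1, 2)))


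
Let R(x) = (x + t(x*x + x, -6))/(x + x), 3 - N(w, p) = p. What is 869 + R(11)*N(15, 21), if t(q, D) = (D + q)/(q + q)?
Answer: 416051/484 ≈ 859.61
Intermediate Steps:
N(w, p) = 3 - p
t(q, D) = (D + q)/(2*q) (t(q, D) = (D + q)/((2*q)) = (D + q)*(1/(2*q)) = (D + q)/(2*q))
R(x) = (x + (-6 + x + x²)/(2*(x + x²)))/(2*x) (R(x) = (x + (-6 + (x*x + x))/(2*(x*x + x)))/(x + x) = (x + (-6 + (x² + x))/(2*(x² + x)))/((2*x)) = (x + (-6 + (x + x²))/(2*(x + x²)))*(1/(2*x)) = (x + (-6 + x + x²)/(2*(x + x²)))*(1/(2*x)) = (x + (-6 + x + x²)/(2*(x + x²)))/(2*x))
869 + R(11)*N(15, 21) = 869 + ((¼)*(-6 + 11 + 2*11³ + 3*11²)/(11²*(1 + 11)))*(3 - 1*21) = 869 + ((¼)*(1/121)*(-6 + 11 + 2*1331 + 3*121)/12)*(3 - 21) = 869 + ((¼)*(1/121)*(1/12)*(-6 + 11 + 2662 + 363))*(-18) = 869 + ((¼)*(1/121)*(1/12)*3030)*(-18) = 869 + (505/968)*(-18) = 869 - 4545/484 = 416051/484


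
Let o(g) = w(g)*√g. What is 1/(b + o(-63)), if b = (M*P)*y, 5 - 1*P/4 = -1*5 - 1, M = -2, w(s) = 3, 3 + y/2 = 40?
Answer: -6512/42406711 - 9*I*√7/42406711 ≈ -0.00015356 - 5.6151e-7*I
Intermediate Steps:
y = 74 (y = -6 + 2*40 = -6 + 80 = 74)
P = 44 (P = 20 - 4*(-1*5 - 1) = 20 - 4*(-5 - 1) = 20 - 4*(-6) = 20 + 24 = 44)
o(g) = 3*√g
b = -6512 (b = -2*44*74 = -88*74 = -6512)
1/(b + o(-63)) = 1/(-6512 + 3*√(-63)) = 1/(-6512 + 3*(3*I*√7)) = 1/(-6512 + 9*I*√7)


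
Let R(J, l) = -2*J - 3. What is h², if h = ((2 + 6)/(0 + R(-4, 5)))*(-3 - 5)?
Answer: 4096/25 ≈ 163.84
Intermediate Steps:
R(J, l) = -3 - 2*J
h = -64/5 (h = ((2 + 6)/(0 + (-3 - 2*(-4))))*(-3 - 5) = (8/(0 + (-3 + 8)))*(-8) = (8/(0 + 5))*(-8) = (8/5)*(-8) = -64/5 ≈ -12.800)
h² = (-64/5)² = 4096/25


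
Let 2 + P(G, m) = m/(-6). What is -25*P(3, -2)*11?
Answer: 1375/3 ≈ 458.33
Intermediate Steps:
P(G, m) = -2 - m/6 (P(G, m) = -2 + m/(-6) = -2 + m*(-1/6) = -2 - m/6)
-25*P(3, -2)*11 = -25*(-2 - 1/6*(-2))*11 = -25*(-2 + 1/3)*11 = -25*(-5/3)*11 = (125/3)*11 = 1375/3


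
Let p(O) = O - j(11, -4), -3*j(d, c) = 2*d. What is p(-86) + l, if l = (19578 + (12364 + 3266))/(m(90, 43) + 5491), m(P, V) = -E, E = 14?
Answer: -1186948/16431 ≈ -72.238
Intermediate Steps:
j(d, c) = -2*d/3
p(O) = 22/3 + O (p(O) = O - (-2)*11/3 = O - 1*(-22/3) = O + 22/3 = 22/3 + O)
m(P, V) = -14 (m(P, V) = -1*14 = -14)
l = 35208/5477 (l = (19578 + (12364 + 3266))/(-14 + 5491) = (19578 + 15630)/5477 = 35208*(1/5477) = 35208/5477 ≈ 6.4283)
p(-86) + l = (22/3 - 86) + 35208/5477 = -236/3 + 35208/5477 = -1186948/16431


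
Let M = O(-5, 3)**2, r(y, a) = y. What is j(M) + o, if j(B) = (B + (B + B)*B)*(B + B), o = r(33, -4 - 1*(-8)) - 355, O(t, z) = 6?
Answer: 188894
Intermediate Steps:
M = 36 (M = 6**2 = 36)
o = -322 (o = 33 - 355 = -322)
j(B) = 2*B*(B + 2*B**2) (j(B) = (B + (2*B)*B)*(2*B) = (B + 2*B**2)*(2*B) = 2*B*(B + 2*B**2))
j(M) + o = 36**2*(2 + 4*36) - 322 = 1296*(2 + 144) - 322 = 1296*146 - 322 = 189216 - 322 = 188894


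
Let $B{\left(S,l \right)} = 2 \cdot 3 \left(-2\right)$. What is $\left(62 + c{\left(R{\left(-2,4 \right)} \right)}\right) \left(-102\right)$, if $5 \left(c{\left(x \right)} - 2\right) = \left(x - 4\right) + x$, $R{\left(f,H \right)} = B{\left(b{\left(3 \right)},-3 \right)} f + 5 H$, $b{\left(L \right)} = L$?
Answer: $- \frac{41208}{5} \approx -8241.6$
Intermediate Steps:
$B{\left(S,l \right)} = -12$ ($B{\left(S,l \right)} = 6 \left(-2\right) = -12$)
$R{\left(f,H \right)} = - 12 f + 5 H$
$c{\left(x \right)} = \frac{6}{5} + \frac{2 x}{5}$ ($c{\left(x \right)} = 2 + \frac{\left(x - 4\right) + x}{5} = 2 + \frac{\left(-4 + x\right) + x}{5} = 2 + \frac{-4 + 2 x}{5} = 2 + \left(- \frac{4}{5} + \frac{2 x}{5}\right) = \frac{6}{5} + \frac{2 x}{5}$)
$\left(62 + c{\left(R{\left(-2,4 \right)} \right)}\right) \left(-102\right) = \left(62 + \left(\frac{6}{5} + \frac{2 \left(\left(-12\right) \left(-2\right) + 5 \cdot 4\right)}{5}\right)\right) \left(-102\right) = \left(62 + \left(\frac{6}{5} + \frac{2 \left(24 + 20\right)}{5}\right)\right) \left(-102\right) = \left(62 + \left(\frac{6}{5} + \frac{2}{5} \cdot 44\right)\right) \left(-102\right) = \left(62 + \left(\frac{6}{5} + \frac{88}{5}\right)\right) \left(-102\right) = \left(62 + \frac{94}{5}\right) \left(-102\right) = \frac{404}{5} \left(-102\right) = - \frac{41208}{5}$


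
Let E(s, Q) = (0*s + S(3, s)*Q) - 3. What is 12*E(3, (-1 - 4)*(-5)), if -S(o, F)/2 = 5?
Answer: -3036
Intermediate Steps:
S(o, F) = -10 (S(o, F) = -2*5 = -10)
E(s, Q) = -3 - 10*Q (E(s, Q) = (0*s - 10*Q) - 3 = (0 - 10*Q) - 3 = -10*Q - 3 = -3 - 10*Q)
12*E(3, (-1 - 4)*(-5)) = 12*(-3 - 10*(-1 - 4)*(-5)) = 12*(-3 - (-50)*(-5)) = 12*(-3 - 10*25) = 12*(-3 - 250) = 12*(-253) = -3036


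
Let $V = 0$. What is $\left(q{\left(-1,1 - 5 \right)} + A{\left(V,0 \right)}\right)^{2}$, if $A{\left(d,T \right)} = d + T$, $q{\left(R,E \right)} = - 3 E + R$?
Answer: $121$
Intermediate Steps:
$q{\left(R,E \right)} = R - 3 E$
$A{\left(d,T \right)} = T + d$
$\left(q{\left(-1,1 - 5 \right)} + A{\left(V,0 \right)}\right)^{2} = \left(\left(-1 - 3 \left(1 - 5\right)\right) + \left(0 + 0\right)\right)^{2} = \left(\left(-1 - -12\right) + 0\right)^{2} = \left(\left(-1 + 12\right) + 0\right)^{2} = \left(11 + 0\right)^{2} = 11^{2} = 121$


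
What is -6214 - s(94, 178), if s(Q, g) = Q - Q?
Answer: -6214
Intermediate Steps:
s(Q, g) = 0
-6214 - s(94, 178) = -6214 - 1*0 = -6214 + 0 = -6214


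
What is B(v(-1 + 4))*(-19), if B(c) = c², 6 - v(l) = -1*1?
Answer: -931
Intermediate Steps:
v(l) = 7 (v(l) = 6 - (-1) = 6 - 1*(-1) = 6 + 1 = 7)
B(v(-1 + 4))*(-19) = 7²*(-19) = 49*(-19) = -931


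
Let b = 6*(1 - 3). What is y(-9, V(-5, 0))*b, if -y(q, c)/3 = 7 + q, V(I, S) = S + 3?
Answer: -72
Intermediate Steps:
V(I, S) = 3 + S
y(q, c) = -21 - 3*q (y(q, c) = -3*(7 + q) = -21 - 3*q)
b = -12 (b = 6*(-2) = -12)
y(-9, V(-5, 0))*b = (-21 - 3*(-9))*(-12) = (-21 + 27)*(-12) = 6*(-12) = -72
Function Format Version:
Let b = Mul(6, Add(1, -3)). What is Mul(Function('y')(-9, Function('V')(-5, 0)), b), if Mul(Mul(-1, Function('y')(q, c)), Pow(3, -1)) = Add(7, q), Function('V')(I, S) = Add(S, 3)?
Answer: -72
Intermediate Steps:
Function('V')(I, S) = Add(3, S)
Function('y')(q, c) = Add(-21, Mul(-3, q)) (Function('y')(q, c) = Mul(-3, Add(7, q)) = Add(-21, Mul(-3, q)))
b = -12 (b = Mul(6, -2) = -12)
Mul(Function('y')(-9, Function('V')(-5, 0)), b) = Mul(Add(-21, Mul(-3, -9)), -12) = Mul(Add(-21, 27), -12) = Mul(6, -12) = -72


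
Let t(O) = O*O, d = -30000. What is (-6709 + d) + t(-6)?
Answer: -36673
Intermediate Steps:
t(O) = O**2
(-6709 + d) + t(-6) = (-6709 - 30000) + (-6)**2 = -36709 + 36 = -36673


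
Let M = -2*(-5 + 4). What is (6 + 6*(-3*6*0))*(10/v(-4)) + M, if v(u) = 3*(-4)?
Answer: -3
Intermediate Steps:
v(u) = -12
M = 2 (M = -2*(-1) = 2)
(6 + 6*(-3*6*0))*(10/v(-4)) + M = (6 + 6*(-3*6*0))*(10/(-12)) + 2 = (6 + 6*(-18*0))*(10*(-1/12)) + 2 = (6 + 6*0)*(-5/6) + 2 = (6 + 0)*(-5/6) + 2 = 6*(-5/6) + 2 = -5 + 2 = -3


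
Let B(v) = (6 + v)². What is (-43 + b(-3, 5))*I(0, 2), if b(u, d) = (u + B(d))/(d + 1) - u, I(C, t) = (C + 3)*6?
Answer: -366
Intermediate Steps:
I(C, t) = 18 + 6*C (I(C, t) = (3 + C)*6 = 18 + 6*C)
b(u, d) = -u + (u + (6 + d)²)/(1 + d) (b(u, d) = (u + (6 + d)²)/(d + 1) - u = (u + (6 + d)²)/(1 + d) - u = -u + (u + (6 + d)²)/(1 + d))
(-43 + b(-3, 5))*I(0, 2) = (-43 + ((6 + 5)² - 1*5*(-3))/(1 + 5))*(18 + 6*0) = (-43 + (11² + 15)/6)*(18 + 0) = (-43 + (121 + 15)/6)*18 = (-43 + (⅙)*136)*18 = (-43 + 68/3)*18 = -61/3*18 = -366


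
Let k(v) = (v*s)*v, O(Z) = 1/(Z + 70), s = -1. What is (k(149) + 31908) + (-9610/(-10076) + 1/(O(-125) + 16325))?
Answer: 10978456085636/1130872303 ≈ 9708.0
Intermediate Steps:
O(Z) = 1/(70 + Z)
k(v) = -v² (k(v) = (v*(-1))*v = (-v)*v = -v²)
(k(149) + 31908) + (-9610/(-10076) + 1/(O(-125) + 16325)) = (-1*149² + 31908) + (-9610/(-10076) + 1/(1/(70 - 125) + 16325)) = (-1*22201 + 31908) + (-9610*(-1/10076) + 1/(1/(-55) + 16325)) = (-22201 + 31908) + (4805/5038 + 1/(-1/55 + 16325)) = 9707 + (4805/5038 + 1/(897874/55)) = 9707 + (4805/5038 + 55/897874) = 9707 + 1078640415/1130872303 = 10978456085636/1130872303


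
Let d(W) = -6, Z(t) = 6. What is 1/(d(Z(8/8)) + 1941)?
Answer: 1/1935 ≈ 0.00051680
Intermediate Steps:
1/(d(Z(8/8)) + 1941) = 1/(-6 + 1941) = 1/1935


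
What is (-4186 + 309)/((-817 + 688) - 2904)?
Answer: 3877/3033 ≈ 1.2783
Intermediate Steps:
(-4186 + 309)/((-817 + 688) - 2904) = -3877/(-129 - 2904) = -3877/(-3033) = -3877*(-1/3033) = 3877/3033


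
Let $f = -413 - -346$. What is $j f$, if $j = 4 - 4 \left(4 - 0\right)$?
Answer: $804$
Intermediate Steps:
$f = -67$ ($f = -413 + 346 = -67$)
$j = -12$ ($j = 4 - 4 \left(4 + 0\right) = 4 - 16 = -12$)
$j f = \left(-12\right) \left(-67\right) = 804$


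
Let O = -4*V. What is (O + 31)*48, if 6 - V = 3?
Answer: 912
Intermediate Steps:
V = 3 (V = 6 - 1*3 = 6 - 3 = 3)
O = -12 (O = -4*3 = -12)
(O + 31)*48 = (-12 + 31)*48 = 19*48 = 912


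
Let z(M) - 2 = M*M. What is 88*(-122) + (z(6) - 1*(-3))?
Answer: -10695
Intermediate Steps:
z(M) = 2 + M² (z(M) = 2 + M*M = 2 + M²)
88*(-122) + (z(6) - 1*(-3)) = 88*(-122) + ((2 + 6²) - 1*(-3)) = -10736 + ((2 + 36) + 3) = -10736 + (38 + 3) = -10736 + 41 = -10695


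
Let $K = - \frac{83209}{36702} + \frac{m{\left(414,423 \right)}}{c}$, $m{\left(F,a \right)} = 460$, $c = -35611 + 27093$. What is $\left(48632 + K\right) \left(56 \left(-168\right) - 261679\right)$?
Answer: $- \frac{2060665327929184495}{156313818} \approx -1.3183 \cdot 10^{10}$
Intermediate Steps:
$c = -8518$
$K = - \frac{362828591}{156313818}$ ($K = - \frac{83209}{36702} + \frac{460}{-8518} = \left(-83209\right) \frac{1}{36702} + 460 \left(- \frac{1}{8518}\right) = - \frac{83209}{36702} - \frac{230}{4259} = - \frac{362828591}{156313818} \approx -2.3212$)
$\left(48632 + K\right) \left(56 \left(-168\right) - 261679\right) = \left(48632 - \frac{362828591}{156313818}\right) \left(56 \left(-168\right) - 261679\right) = \frac{7601490768385 \left(-9408 - 261679\right)}{156313818} = \frac{7601490768385}{156313818} \left(-271087\right) = - \frac{2060665327929184495}{156313818}$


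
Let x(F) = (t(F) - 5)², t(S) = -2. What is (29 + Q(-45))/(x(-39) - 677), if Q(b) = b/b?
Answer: -15/314 ≈ -0.047771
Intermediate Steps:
Q(b) = 1
x(F) = 49 (x(F) = (-2 - 5)² = (-7)² = 49)
(29 + Q(-45))/(x(-39) - 677) = (29 + 1)/(49 - 677) = 30/(-628) = 30*(-1/628) = -15/314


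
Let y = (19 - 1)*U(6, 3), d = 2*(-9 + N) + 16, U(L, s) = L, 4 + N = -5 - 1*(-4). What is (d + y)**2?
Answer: 9216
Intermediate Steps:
N = -5 (N = -4 + (-5 - 1*(-4)) = -4 + (-5 + 4) = -4 - 1 = -5)
d = -12 (d = 2*(-9 - 5) + 16 = 2*(-14) + 16 = -28 + 16 = -12)
y = 108 (y = (19 - 1)*6 = 18*6 = 108)
(d + y)**2 = (-12 + 108)**2 = 96**2 = 9216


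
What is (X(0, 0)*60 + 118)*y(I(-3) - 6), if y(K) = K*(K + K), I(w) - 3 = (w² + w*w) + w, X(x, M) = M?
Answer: 33984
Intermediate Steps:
I(w) = 3 + w + 2*w² (I(w) = 3 + ((w² + w*w) + w) = 3 + ((w² + w²) + w) = 3 + (2*w² + w) = 3 + (w + 2*w²) = 3 + w + 2*w²)
y(K) = 2*K² (y(K) = K*(2*K) = 2*K²)
(X(0, 0)*60 + 118)*y(I(-3) - 6) = (0*60 + 118)*(2*((3 - 3 + 2*(-3)²) - 6)²) = (0 + 118)*(2*((3 - 3 + 2*9) - 6)²) = 118*(2*((3 - 3 + 18) - 6)²) = 118*(2*(18 - 6)²) = 118*(2*12²) = 118*(2*144) = 118*288 = 33984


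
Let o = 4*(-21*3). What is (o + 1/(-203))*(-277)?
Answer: 14170489/203 ≈ 69805.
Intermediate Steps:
o = -252 (o = 4*(-63) = -252)
(o + 1/(-203))*(-277) = (-252 + 1/(-203))*(-277) = (-252 - 1/203)*(-277) = -51157/203*(-277) = 14170489/203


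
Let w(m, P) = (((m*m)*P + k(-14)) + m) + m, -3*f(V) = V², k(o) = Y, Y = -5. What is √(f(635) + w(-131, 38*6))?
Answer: √34002294/3 ≈ 1943.7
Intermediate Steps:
k(o) = -5
f(V) = -V²/3
w(m, P) = -5 + 2*m + P*m² (w(m, P) = (((m*m)*P - 5) + m) + m = ((m²*P - 5) + m) + m = ((P*m² - 5) + m) + m = ((-5 + P*m²) + m) + m = (-5 + m + P*m²) + m = -5 + 2*m + P*m²)
√(f(635) + w(-131, 38*6)) = √(-⅓*635² + (-5 + 2*(-131) + (38*6)*(-131)²)) = √(-⅓*403225 + (-5 - 262 + 228*17161)) = √(-403225/3 + (-5 - 262 + 3912708)) = √(-403225/3 + 3912441) = √(11334098/3) = √34002294/3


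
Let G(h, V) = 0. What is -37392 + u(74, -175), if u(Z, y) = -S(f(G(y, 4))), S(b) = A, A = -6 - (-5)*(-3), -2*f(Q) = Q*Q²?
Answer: -37371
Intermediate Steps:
f(Q) = -Q³/2 (f(Q) = -Q*Q²/2 = -Q³/2)
A = -21 (A = -6 - 1*15 = -6 - 15 = -21)
S(b) = -21
u(Z, y) = 21 (u(Z, y) = -1*(-21) = 21)
-37392 + u(74, -175) = -37392 + 21 = -37371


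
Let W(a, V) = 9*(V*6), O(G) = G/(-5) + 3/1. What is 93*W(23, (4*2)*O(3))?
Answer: 482112/5 ≈ 96422.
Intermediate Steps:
O(G) = 3 - G/5 (O(G) = G*(-1/5) + 3*1 = -G/5 + 3 = 3 - G/5)
W(a, V) = 54*V (W(a, V) = 9*(6*V) = 54*V)
93*W(23, (4*2)*O(3)) = 93*(54*((4*2)*(3 - 1/5*3))) = 93*(54*(8*(3 - 3/5))) = 93*(54*(8*(12/5))) = 93*(54*(96/5)) = 93*(5184/5) = 482112/5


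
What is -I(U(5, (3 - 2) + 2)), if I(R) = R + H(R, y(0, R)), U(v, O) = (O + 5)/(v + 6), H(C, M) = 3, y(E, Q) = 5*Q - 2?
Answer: -41/11 ≈ -3.7273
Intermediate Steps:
y(E, Q) = -2 + 5*Q
U(v, O) = (5 + O)/(6 + v)
I(R) = 3 + R (I(R) = R + 3 = 3 + R)
-I(U(5, (3 - 2) + 2)) = -(3 + (5 + ((3 - 2) + 2))/(6 + 5)) = -(3 + (5 + (1 + 2))/11) = -(3 + (5 + 3)/11) = -(3 + (1/11)*8) = -(3 + 8/11) = -1*41/11 = -41/11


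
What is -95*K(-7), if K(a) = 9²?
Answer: -7695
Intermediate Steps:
K(a) = 81
-95*K(-7) = -95*81 = -7695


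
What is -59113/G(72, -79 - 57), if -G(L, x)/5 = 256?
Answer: 59113/1280 ≈ 46.182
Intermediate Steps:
G(L, x) = -1280 (G(L, x) = -5*256 = -1280)
-59113/G(72, -79 - 57) = -59113/(-1280) = -59113*(-1/1280) = 59113/1280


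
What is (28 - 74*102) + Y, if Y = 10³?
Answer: -6520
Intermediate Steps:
Y = 1000
(28 - 74*102) + Y = (28 - 74*102) + 1000 = (28 - 7548) + 1000 = -7520 + 1000 = -6520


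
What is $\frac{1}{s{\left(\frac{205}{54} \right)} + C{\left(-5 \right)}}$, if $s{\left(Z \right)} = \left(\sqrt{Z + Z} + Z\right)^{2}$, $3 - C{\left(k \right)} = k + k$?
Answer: $\frac{297644868}{6697163329} - \frac{7173360 \sqrt{615}}{6697163329} \approx 0.017881$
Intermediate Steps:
$C{\left(k \right)} = 3 - 2 k$ ($C{\left(k \right)} = 3 - \left(k + k\right) = 3 - 2 k$)
$s{\left(Z \right)} = \left(Z + \sqrt{2} \sqrt{Z}\right)^{2}$ ($s{\left(Z \right)} = \left(\sqrt{2 Z} + Z\right)^{2} = \left(\sqrt{2} \sqrt{Z} + Z\right)^{2} = \left(Z + \sqrt{2} \sqrt{Z}\right)^{2}$)
$\frac{1}{s{\left(\frac{205}{54} \right)} + C{\left(-5 \right)}} = \frac{1}{\left(\frac{205}{54} + \sqrt{2} \sqrt{\frac{205}{54}}\right)^{2} + \left(3 - -10\right)} = \frac{1}{\left(205 \cdot \frac{1}{54} + \sqrt{2} \sqrt{205 \cdot \frac{1}{54}}\right)^{2} + \left(3 + 10\right)} = \frac{1}{\left(\frac{205}{54} + \sqrt{2} \sqrt{\frac{205}{54}}\right)^{2} + 13} = \frac{1}{\left(\frac{205}{54} + \sqrt{2} \frac{\sqrt{1230}}{18}\right)^{2} + 13} = \frac{1}{\left(\frac{205}{54} + \frac{\sqrt{615}}{9}\right)^{2} + 13} = \frac{1}{13 + \left(\frac{205}{54} + \frac{\sqrt{615}}{9}\right)^{2}}$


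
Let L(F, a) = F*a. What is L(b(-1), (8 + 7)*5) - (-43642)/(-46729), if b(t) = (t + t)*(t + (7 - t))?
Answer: -49109092/46729 ≈ -1050.9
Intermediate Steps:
b(t) = 14*t (b(t) = (2*t)*7 = 14*t)
L(b(-1), (8 + 7)*5) - (-43642)/(-46729) = (14*(-1))*((8 + 7)*5) - (-43642)/(-46729) = -210*5 - (-43642)*(-1)/46729 = -14*75 - 1*43642/46729 = -1050 - 43642/46729 = -49109092/46729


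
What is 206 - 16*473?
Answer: -7362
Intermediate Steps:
206 - 16*473 = 206 - 7568 = -7362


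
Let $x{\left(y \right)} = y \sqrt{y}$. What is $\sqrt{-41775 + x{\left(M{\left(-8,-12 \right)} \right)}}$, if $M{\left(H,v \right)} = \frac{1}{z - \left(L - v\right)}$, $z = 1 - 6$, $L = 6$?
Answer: $\frac{\sqrt{-22098975 - i \sqrt{23}}}{23} \approx 2.2178 \cdot 10^{-5} - 204.39 i$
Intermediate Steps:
$z = -5$ ($z = 1 - 6 = -5$)
$M{\left(H,v \right)} = \frac{1}{-11 + v}$ ($M{\left(H,v \right)} = \frac{1}{-5 + \left(v - 6\right)} = \frac{1}{-5 + \left(-6 + v\right)} = \frac{1}{-11 + v}$)
$x{\left(y \right)} = y^{\frac{3}{2}}$
$\sqrt{-41775 + x{\left(M{\left(-8,-12 \right)} \right)}} = \sqrt{-41775 + \left(\frac{1}{-11 - 12}\right)^{\frac{3}{2}}} = \sqrt{-41775 + \left(\frac{1}{-23}\right)^{\frac{3}{2}}} = \sqrt{-41775 + \left(- \frac{1}{23}\right)^{\frac{3}{2}}} = \sqrt{-41775 - \frac{i \sqrt{23}}{529}}$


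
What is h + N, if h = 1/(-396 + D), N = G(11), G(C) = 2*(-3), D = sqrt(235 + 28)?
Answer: -939714/156553 - sqrt(263)/156553 ≈ -6.0026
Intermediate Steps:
D = sqrt(263) ≈ 16.217
G(C) = -6
N = -6
h = 1/(-396 + sqrt(263)) ≈ -0.0026331
h + N = (-396/156553 - sqrt(263)/156553) - 6 = -939714/156553 - sqrt(263)/156553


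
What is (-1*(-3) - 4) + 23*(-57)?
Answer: -1312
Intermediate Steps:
(-1*(-3) - 4) + 23*(-57) = (3 - 4) - 1311 = -1 - 1311 = -1312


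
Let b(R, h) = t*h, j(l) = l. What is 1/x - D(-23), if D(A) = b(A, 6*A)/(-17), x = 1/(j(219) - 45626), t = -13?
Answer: -770125/17 ≈ -45302.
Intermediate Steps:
b(R, h) = -13*h
x = -1/45407 (x = 1/(219 - 45626) = 1/(-45407) = -1/45407 ≈ -2.2023e-5)
D(A) = 78*A/17 (D(A) = -78*A/(-17) = -78*A*(-1/17) = 78*A/17)
1/x - D(-23) = 1/(-1/45407) - 78*(-23)/17 = -45407 - 1*(-1794/17) = -45407 + 1794/17 = -770125/17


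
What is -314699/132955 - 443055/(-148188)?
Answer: 4090587371/6567445180 ≈ 0.62286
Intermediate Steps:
-314699/132955 - 443055/(-148188) = -314699*1/132955 - 443055*(-1/148188) = -314699/132955 + 147685/49396 = 4090587371/6567445180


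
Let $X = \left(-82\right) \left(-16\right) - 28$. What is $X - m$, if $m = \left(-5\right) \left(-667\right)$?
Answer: $-2051$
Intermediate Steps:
$m = 3335$
$X = 1284$ ($X = 1312 - 28 = 1284$)
$X - m = 1284 - 3335 = -2051$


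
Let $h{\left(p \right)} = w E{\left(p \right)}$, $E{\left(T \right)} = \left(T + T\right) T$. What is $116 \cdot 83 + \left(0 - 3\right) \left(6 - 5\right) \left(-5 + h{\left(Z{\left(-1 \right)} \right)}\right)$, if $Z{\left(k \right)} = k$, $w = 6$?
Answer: $9607$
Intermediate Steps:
$E{\left(T \right)} = 2 T^{2}$ ($E{\left(T \right)} = 2 T T = 2 T^{2}$)
$h{\left(p \right)} = 12 p^{2}$ ($h{\left(p \right)} = 6 \cdot 2 p^{2} = 12 p^{2}$)
$116 \cdot 83 + \left(0 - 3\right) \left(6 - 5\right) \left(-5 + h{\left(Z{\left(-1 \right)} \right)}\right) = 116 \cdot 83 + \left(0 - 3\right) \left(6 - 5\right) \left(-5 + 12 \left(-1\right)^{2}\right) = 9628 + \left(-3\right) 1 \left(-5 + 12 \cdot 1\right) = 9628 - 3 \left(-5 + 12\right) = 9628 - 21 = 9607$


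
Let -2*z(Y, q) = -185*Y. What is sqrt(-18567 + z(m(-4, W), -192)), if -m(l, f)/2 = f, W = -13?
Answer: I*sqrt(16162) ≈ 127.13*I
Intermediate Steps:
m(l, f) = -2*f
z(Y, q) = 185*Y/2 (z(Y, q) = -(-185)*Y/2 = 185*Y/2)
sqrt(-18567 + z(m(-4, W), -192)) = sqrt(-18567 + 185*(-2*(-13))/2) = sqrt(-18567 + (185/2)*26) = sqrt(-18567 + 2405) = sqrt(-16162) = I*sqrt(16162)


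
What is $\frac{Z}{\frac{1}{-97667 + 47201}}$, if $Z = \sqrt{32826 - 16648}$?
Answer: $- 50466 \sqrt{16178} \approx -6.4189 \cdot 10^{6}$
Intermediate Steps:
$Z = \sqrt{16178} \approx 127.19$
$\frac{Z}{\frac{1}{-97667 + 47201}} = \frac{\sqrt{16178}}{\frac{1}{-97667 + 47201}} = \frac{\sqrt{16178}}{\frac{1}{-50466}} = \frac{\sqrt{16178}}{- \frac{1}{50466}} = \sqrt{16178} \left(-50466\right) = - 50466 \sqrt{16178}$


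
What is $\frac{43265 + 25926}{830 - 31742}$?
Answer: $- \frac{69191}{30912} \approx -2.2383$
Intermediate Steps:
$\frac{43265 + 25926}{830 - 31742} = \frac{69191}{830 - 31742} = \frac{69191}{-30912} = 69191 \left(- \frac{1}{30912}\right) = - \frac{69191}{30912}$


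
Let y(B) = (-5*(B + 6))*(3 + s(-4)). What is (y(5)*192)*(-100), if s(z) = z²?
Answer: 20064000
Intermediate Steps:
y(B) = -570 - 95*B (y(B) = (-5*(B + 6))*(3 + (-4)²) = (-5*(6 + B))*(3 + 16) = (-30 - 5*B)*19 = -570 - 95*B)
(y(5)*192)*(-100) = ((-570 - 95*5)*192)*(-100) = ((-570 - 475)*192)*(-100) = -1045*192*(-100) = -200640*(-100) = 20064000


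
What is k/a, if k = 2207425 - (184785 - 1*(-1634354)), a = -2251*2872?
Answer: -194143/3232436 ≈ -0.060061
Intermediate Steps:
a = -6464872
k = 388286 (k = 2207425 - (184785 + 1634354) = 2207425 - 1*1819139 = 2207425 - 1819139 = 388286)
k/a = 388286/(-6464872) = 388286*(-1/6464872) = -194143/3232436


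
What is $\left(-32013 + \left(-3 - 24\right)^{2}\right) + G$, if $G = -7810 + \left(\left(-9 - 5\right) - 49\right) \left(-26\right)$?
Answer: $-37456$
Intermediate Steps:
$G = -6172$ ($G = -7810 + \left(-14 - 49\right) \left(-26\right) = -7810 - -1638 = -7810 + 1638 = -6172$)
$\left(-32013 + \left(-3 - 24\right)^{2}\right) + G = \left(-32013 + \left(-3 - 24\right)^{2}\right) - 6172 = \left(-32013 + \left(-27\right)^{2}\right) - 6172 = \left(-32013 + 729\right) - 6172 = -31284 - 6172 = -37456$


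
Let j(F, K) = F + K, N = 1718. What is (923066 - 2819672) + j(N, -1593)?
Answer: -1896481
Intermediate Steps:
(923066 - 2819672) + j(N, -1593) = (923066 - 2819672) + (1718 - 1593) = -1896606 + 125 = -1896481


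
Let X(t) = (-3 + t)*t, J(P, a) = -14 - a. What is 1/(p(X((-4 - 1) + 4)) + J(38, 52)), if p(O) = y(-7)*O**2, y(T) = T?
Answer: -1/178 ≈ -0.0056180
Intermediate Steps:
X(t) = t*(-3 + t)
p(O) = -7*O**2
1/(p(X((-4 - 1) + 4)) + J(38, 52)) = 1/(-7*(-3 + ((-4 - 1) + 4))**2*((-4 - 1) + 4)**2 + (-14 - 1*52)) = 1/(-7*(-5 + 4)**2*(-3 + (-5 + 4))**2 + (-14 - 52)) = 1/(-7*(-3 - 1)**2 - 66) = 1/(-7*(-1*(-4))**2 - 66) = 1/(-7*4**2 - 66) = 1/(-7*16 - 66) = 1/(-112 - 66) = 1/(-178) = -1/178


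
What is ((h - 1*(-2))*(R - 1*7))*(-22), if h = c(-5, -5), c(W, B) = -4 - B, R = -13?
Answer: 1320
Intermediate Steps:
h = 1 (h = -4 - 1*(-5) = -4 + 5 = 1)
((h - 1*(-2))*(R - 1*7))*(-22) = ((1 - 1*(-2))*(-13 - 1*7))*(-22) = ((1 + 2)*(-13 - 7))*(-22) = (3*(-20))*(-22) = -60*(-22) = 1320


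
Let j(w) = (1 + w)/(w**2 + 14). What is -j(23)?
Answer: -8/181 ≈ -0.044199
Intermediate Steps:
j(w) = (1 + w)/(14 + w**2)
-j(23) = -(1 + 23)/(14 + 23**2) = -24/(14 + 529) = -24/543 = -1*8/181 = -8/181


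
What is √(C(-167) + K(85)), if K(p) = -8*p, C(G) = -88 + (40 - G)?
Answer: I*√561 ≈ 23.685*I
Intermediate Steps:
C(G) = -48 - G
√(C(-167) + K(85)) = √((-48 - 1*(-167)) - 8*85) = √((-48 + 167) - 680) = √(119 - 680) = √(-561) = I*√561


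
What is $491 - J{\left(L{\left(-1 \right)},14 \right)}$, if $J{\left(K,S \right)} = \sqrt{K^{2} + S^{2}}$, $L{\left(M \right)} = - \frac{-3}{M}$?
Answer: $491 - \sqrt{205} \approx 476.68$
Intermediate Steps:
$L{\left(M \right)} = \frac{3}{M}$
$491 - J{\left(L{\left(-1 \right)},14 \right)} = 491 - \sqrt{\left(\frac{3}{-1}\right)^{2} + 14^{2}} = 491 - \sqrt{\left(3 \left(-1\right)\right)^{2} + 196} = 491 - \sqrt{\left(-3\right)^{2} + 196} = 491 - \sqrt{9 + 196} = 491 - \sqrt{205}$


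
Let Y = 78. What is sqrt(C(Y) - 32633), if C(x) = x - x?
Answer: I*sqrt(32633) ≈ 180.65*I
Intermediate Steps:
C(x) = 0
sqrt(C(Y) - 32633) = sqrt(0 - 32633) = sqrt(-32633) = I*sqrt(32633)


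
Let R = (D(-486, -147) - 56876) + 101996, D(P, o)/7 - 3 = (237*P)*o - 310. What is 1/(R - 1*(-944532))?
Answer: 1/119509781 ≈ 8.3675e-9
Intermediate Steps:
D(P, o) = -2149 + 1659*P*o (D(P, o) = 21 + 7*((237*P)*o - 310) = 21 + 7*(237*P*o - 310) = 21 + 7*(-310 + 237*P*o) = 21 + (-2170 + 1659*P*o) = -2149 + 1659*P*o)
R = 118565249 (R = ((-2149 + 1659*(-486)*(-147)) - 56876) + 101996 = ((-2149 + 118522278) - 56876) + 101996 = (118520129 - 56876) + 101996 = 118463253 + 101996 = 118565249)
1/(R - 1*(-944532)) = 1/(118565249 - 1*(-944532)) = 1/(118565249 + 944532) = 1/119509781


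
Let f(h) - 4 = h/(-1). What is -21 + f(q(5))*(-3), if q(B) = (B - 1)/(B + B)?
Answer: -159/5 ≈ -31.800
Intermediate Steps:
q(B) = (-1 + B)/(2*B) (q(B) = (-1 + B)/((2*B)) = (-1 + B)*(1/(2*B)) = (-1 + B)/(2*B))
f(h) = 4 - h (f(h) = 4 + h/(-1) = 4 + h*(-1) = 4 - h)
-21 + f(q(5))*(-3) = -21 + (4 - (-1 + 5)/(2*5))*(-3) = -21 + (4 - 4/(2*5))*(-3) = -21 + (4 - 1*⅖)*(-3) = -21 + (4 - ⅖)*(-3) = -21 + (18/5)*(-3) = -21 - 54/5 = -159/5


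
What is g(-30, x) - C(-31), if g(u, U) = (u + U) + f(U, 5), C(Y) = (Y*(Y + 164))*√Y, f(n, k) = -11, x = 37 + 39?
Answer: 35 + 4123*I*√31 ≈ 35.0 + 22956.0*I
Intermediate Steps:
x = 76
C(Y) = Y^(3/2)*(164 + Y) (C(Y) = (Y*(164 + Y))*√Y = Y^(3/2)*(164 + Y))
g(u, U) = -11 + U + u (g(u, U) = (u + U) - 11 = (U + u) - 11 = -11 + U + u)
g(-30, x) - C(-31) = (-11 + 76 - 30) - (-31)^(3/2)*(164 - 31) = 35 - (-31*I*√31)*133 = 35 - (-4123)*I*√31 = 35 + 4123*I*√31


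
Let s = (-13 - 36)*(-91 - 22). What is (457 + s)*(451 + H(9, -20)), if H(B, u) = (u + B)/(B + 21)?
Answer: 13505481/5 ≈ 2.7011e+6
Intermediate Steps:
H(B, u) = (B + u)/(21 + B)
s = 5537 (s = -49*(-113) = 5537)
(457 + s)*(451 + H(9, -20)) = (457 + 5537)*(451 + (9 - 20)/(21 + 9)) = 5994*(451 - 11/30) = 5994*(13519/30) = 13505481/5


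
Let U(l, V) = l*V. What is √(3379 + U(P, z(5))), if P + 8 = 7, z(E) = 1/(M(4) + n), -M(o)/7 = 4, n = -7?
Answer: √4139310/35 ≈ 58.129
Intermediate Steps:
M(o) = -28 (M(o) = -7*4 = -28)
z(E) = -1/35 (z(E) = 1/(-28 - 7) = 1/(-35) = -1/35)
P = -1 (P = -8 + 7 = -1)
U(l, V) = V*l
√(3379 + U(P, z(5))) = √(3379 - 1/35*(-1)) = √(3379 + 1/35) = √(118266/35) = √4139310/35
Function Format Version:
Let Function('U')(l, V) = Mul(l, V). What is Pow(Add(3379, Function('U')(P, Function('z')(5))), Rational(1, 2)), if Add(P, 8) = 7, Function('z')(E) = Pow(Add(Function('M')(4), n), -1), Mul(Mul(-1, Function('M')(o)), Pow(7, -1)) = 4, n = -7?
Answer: Mul(Rational(1, 35), Pow(4139310, Rational(1, 2))) ≈ 58.129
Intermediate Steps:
Function('M')(o) = -28 (Function('M')(o) = Mul(-7, 4) = -28)
Function('z')(E) = Rational(-1, 35) (Function('z')(E) = Pow(Add(-28, -7), -1) = Pow(-35, -1) = Rational(-1, 35))
P = -1 (P = Add(-8, 7) = -1)
Function('U')(l, V) = Mul(V, l)
Pow(Add(3379, Function('U')(P, Function('z')(5))), Rational(1, 2)) = Pow(Add(3379, Mul(Rational(-1, 35), -1)), Rational(1, 2)) = Pow(Add(3379, Rational(1, 35)), Rational(1, 2)) = Pow(Rational(118266, 35), Rational(1, 2)) = Mul(Rational(1, 35), Pow(4139310, Rational(1, 2)))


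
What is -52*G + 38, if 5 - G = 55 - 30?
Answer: 1078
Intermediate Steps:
G = -20 (G = 5 - (55 - 30) = 5 - 1*25 = 5 - 25 = -20)
-52*G + 38 = -52*(-20) + 38 = 1040 + 38 = 1078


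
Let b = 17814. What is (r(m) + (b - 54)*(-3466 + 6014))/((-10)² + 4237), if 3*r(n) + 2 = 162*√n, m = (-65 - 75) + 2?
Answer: 135757438/13011 + 54*I*√138/4337 ≈ 10434.0 + 0.14627*I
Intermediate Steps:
m = -138 (m = -140 + 2 = -138)
r(n) = -⅔ + 54*√n (r(n) = -⅔ + (162*√n)/3 = -⅔ + 54*√n)
(r(m) + (b - 54)*(-3466 + 6014))/((-10)² + 4237) = ((-⅔ + 54*√(-138)) + (17814 - 54)*(-3466 + 6014))/((-10)² + 4237) = ((-⅔ + 54*(I*√138)) + 17760*2548)/(100 + 4237) = ((-⅔ + 54*I*√138) + 45252480)/4337 = (135757438/3 + 54*I*√138)*(1/4337) = 135757438/13011 + 54*I*√138/4337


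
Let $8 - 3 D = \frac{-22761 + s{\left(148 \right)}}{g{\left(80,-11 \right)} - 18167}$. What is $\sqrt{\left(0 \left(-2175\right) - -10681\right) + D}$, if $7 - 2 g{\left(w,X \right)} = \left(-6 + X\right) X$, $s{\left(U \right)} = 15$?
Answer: $\frac{\sqrt{32048284544331}}{54771} \approx 103.36$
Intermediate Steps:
$g{\left(w,X \right)} = \frac{7}{2} - \frac{X \left(-6 + X\right)}{2}$ ($g{\left(w,X \right)} = \frac{7}{2} - \frac{\left(-6 + X\right) X}{2} = \frac{7}{2} - \frac{X \left(-6 + X\right)}{2}$)
$D = \frac{123310}{54771}$ ($D = \frac{8}{3} - \frac{\left(-22761 + 15\right) \frac{1}{\left(\frac{7}{2} + 3 \left(-11\right) - \frac{\left(-11\right)^{2}}{2}\right) - 18167}}{3} = \frac{8}{3} - \frac{\left(-22746\right) \frac{1}{\left(\frac{7}{2} - 33 - \frac{121}{2}\right) - 18167}}{3} = \frac{8}{3} - \frac{\left(-22746\right) \frac{1}{-90 - 18167}}{3} = \frac{8}{3} - \frac{\left(-22746\right) \frac{1}{-18257}}{3} = \frac{8}{3} - \frac{\left(-22746\right) \left(- \frac{1}{18257}\right)}{3} = \frac{8}{3} - \frac{7582}{18257} = \frac{123310}{54771} \approx 2.2514$)
$\sqrt{\left(0 \left(-2175\right) - -10681\right) + D} = \sqrt{\left(0 \left(-2175\right) - -10681\right) + \frac{123310}{54771}} = \sqrt{\left(0 + 10681\right) + \frac{123310}{54771}} = \sqrt{10681 + \frac{123310}{54771}} = \sqrt{\frac{585132361}{54771}} = \frac{\sqrt{32048284544331}}{54771}$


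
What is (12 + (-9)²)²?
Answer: 8649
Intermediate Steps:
(12 + (-9)²)² = (12 + 81)² = 93² = 8649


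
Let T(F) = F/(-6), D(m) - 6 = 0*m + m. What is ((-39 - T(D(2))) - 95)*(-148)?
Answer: 58904/3 ≈ 19635.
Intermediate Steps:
D(m) = 6 + m (D(m) = 6 + (0*m + m) = 6 + (0 + m) = 6 + m)
T(F) = -F/6 (T(F) = F*(-1/6) = -F/6)
((-39 - T(D(2))) - 95)*(-148) = ((-39 - (-1)*(6 + 2)/6) - 95)*(-148) = ((-39 - (-1)*8/6) - 95)*(-148) = ((-39 - 1*(-4/3)) - 95)*(-148) = ((-39 + 4/3) - 95)*(-148) = (-113/3 - 95)*(-148) = -398/3*(-148) = 58904/3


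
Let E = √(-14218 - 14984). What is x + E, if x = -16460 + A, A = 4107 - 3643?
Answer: -15996 + I*√29202 ≈ -15996.0 + 170.89*I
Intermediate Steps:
A = 464
E = I*√29202 (E = √(-29202) = I*√29202 ≈ 170.89*I)
x = -15996 (x = -16460 + 464 = -15996)
x + E = -15996 + I*√29202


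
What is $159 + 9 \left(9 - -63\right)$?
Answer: $807$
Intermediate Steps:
$159 + 9 \left(9 - -63\right) = 159 + 9 \left(9 + 63\right) = 159 + 9 \cdot 72 = 159 + 648 = 807$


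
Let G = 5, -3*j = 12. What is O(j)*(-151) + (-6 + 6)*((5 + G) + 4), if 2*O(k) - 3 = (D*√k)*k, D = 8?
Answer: -453/2 + 4832*I ≈ -226.5 + 4832.0*I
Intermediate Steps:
j = -4 (j = -⅓*12 = -4)
O(k) = 3/2 + 4*k^(3/2) (O(k) = 3/2 + ((8*√k)*k)/2 = 3/2 + (8*k^(3/2))/2 = 3/2 + 4*k^(3/2))
O(j)*(-151) + (-6 + 6)*((5 + G) + 4) = (3/2 + 4*(-4)^(3/2))*(-151) + (-6 + 6)*((5 + 5) + 4) = (3/2 + 4*(-8*I))*(-151) + 0*(10 + 4) = (3/2 - 32*I)*(-151) + 0*14 = (-453/2 + 4832*I) + 0 = -453/2 + 4832*I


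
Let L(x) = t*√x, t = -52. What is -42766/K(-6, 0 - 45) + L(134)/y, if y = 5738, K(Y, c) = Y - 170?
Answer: 21383/88 - 26*√134/2869 ≈ 242.88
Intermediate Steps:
K(Y, c) = -170 + Y
L(x) = -52*√x
-42766/K(-6, 0 - 45) + L(134)/y = -42766/(-170 - 6) - 52*√134/5738 = -42766/(-176) - 52*√134*(1/5738) = -42766*(-1/176) - 26*√134/2869 = 21383/88 - 26*√134/2869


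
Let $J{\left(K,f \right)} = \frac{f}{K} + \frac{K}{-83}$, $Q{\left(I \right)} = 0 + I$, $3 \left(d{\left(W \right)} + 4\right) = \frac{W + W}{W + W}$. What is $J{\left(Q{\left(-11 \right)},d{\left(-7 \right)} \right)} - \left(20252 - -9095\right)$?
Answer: $- \frac{7307287}{249} \approx -29347.0$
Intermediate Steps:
$d{\left(W \right)} = - \frac{11}{3}$ ($d{\left(W \right)} = -4 + \frac{\left(W + W\right) \frac{1}{W + W}}{3} = -4 + \frac{2 W \frac{1}{2 W}}{3} = -4 + \frac{1}{3} \cdot 1 = -4 + \frac{1}{3} = - \frac{11}{3}$)
$Q{\left(I \right)} = I$
$J{\left(K,f \right)} = - \frac{K}{83} + \frac{f}{K}$ ($J{\left(K,f \right)} = \frac{f}{K} + K \left(- \frac{1}{83}\right) = \frac{f}{K} - \frac{K}{83} = - \frac{K}{83} + \frac{f}{K}$)
$J{\left(Q{\left(-11 \right)},d{\left(-7 \right)} \right)} - \left(20252 - -9095\right) = \left(\left(- \frac{1}{83}\right) \left(-11\right) - \frac{11}{3 \left(-11\right)}\right) - \left(20252 - -9095\right) = \left(\frac{11}{83} - - \frac{1}{3}\right) - \left(20252 + 9095\right) = \left(\frac{11}{83} + \frac{1}{3}\right) - 29347 = \frac{116}{249} - 29347 = - \frac{7307287}{249}$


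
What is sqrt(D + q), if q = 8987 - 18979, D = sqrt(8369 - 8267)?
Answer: sqrt(-9992 + sqrt(102)) ≈ 99.909*I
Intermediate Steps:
D = sqrt(102) ≈ 10.100
q = -9992
sqrt(D + q) = sqrt(sqrt(102) - 9992) = sqrt(-9992 + sqrt(102))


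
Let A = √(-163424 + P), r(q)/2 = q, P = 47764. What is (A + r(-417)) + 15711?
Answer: 14877 + 2*I*√28915 ≈ 14877.0 + 340.09*I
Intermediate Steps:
r(q) = 2*q
A = 2*I*√28915 (A = √(-163424 + 47764) = √(-115660) = 2*I*√28915 ≈ 340.09*I)
(A + r(-417)) + 15711 = (2*I*√28915 + 2*(-417)) + 15711 = (2*I*√28915 - 834) + 15711 = (-834 + 2*I*√28915) + 15711 = 14877 + 2*I*√28915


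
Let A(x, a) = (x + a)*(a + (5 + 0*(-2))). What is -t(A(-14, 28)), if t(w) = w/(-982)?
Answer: 231/491 ≈ 0.47047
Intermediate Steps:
A(x, a) = (5 + a)*(a + x) (A(x, a) = (a + x)*(a + (5 + 0)) = (a + x)*(a + 5) = (a + x)*(5 + a) = (5 + a)*(a + x))
t(w) = -w/982 (t(w) = w*(-1/982) = -w/982)
-t(A(-14, 28)) = -(-1)*(28**2 + 5*28 + 5*(-14) + 28*(-14))/982 = -(-1)*(784 + 140 - 70 - 392)/982 = -(-1)*462/982 = -1*(-231/491) = 231/491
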